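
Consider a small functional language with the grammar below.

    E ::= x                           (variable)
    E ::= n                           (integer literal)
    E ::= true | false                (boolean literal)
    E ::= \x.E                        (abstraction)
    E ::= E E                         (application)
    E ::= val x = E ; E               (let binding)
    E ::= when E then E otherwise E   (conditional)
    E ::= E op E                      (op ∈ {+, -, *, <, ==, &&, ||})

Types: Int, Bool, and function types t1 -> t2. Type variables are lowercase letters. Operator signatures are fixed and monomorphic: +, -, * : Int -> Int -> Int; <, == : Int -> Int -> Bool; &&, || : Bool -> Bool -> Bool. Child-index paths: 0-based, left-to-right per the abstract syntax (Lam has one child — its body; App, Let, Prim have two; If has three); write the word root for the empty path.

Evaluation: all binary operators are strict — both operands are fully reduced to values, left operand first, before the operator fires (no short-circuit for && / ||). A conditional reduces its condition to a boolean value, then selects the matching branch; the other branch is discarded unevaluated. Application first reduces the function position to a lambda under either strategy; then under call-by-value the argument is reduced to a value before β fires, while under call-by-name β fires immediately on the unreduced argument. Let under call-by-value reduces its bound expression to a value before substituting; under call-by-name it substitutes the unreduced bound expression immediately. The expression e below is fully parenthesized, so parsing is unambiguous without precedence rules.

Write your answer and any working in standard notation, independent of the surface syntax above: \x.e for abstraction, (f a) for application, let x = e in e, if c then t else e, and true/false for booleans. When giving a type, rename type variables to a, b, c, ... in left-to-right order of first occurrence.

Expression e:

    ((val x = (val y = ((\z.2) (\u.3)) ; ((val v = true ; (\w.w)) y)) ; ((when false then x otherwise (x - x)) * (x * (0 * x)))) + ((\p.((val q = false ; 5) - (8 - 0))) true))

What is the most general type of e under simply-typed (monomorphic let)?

Derivation:
\z._ : a -> Int
\u._ : b -> Int
  unify a -> Int ~ (b -> Int) -> c
  unify a ~ b -> Int
  unify Int ~ c
_ _ : Int
let y : Int
let v : Bool
w : d
\w._ : d -> d
y : Int
  unify d -> d ~ Int -> e
  unify d ~ Int
  unify Int ~ e
_ _ : Int
let x : Int
  unify Bool ~ Bool
x : Int
x : Int
  unify Int ~ Int
x : Int
  unify Int ~ Int
  unify Int ~ Int
  unify Int ~ Int
x : Int
  unify Int ~ Int
  unify Int ~ Int
x : Int
  unify Int ~ Int
  unify Int ~ Int
  unify Int ~ Int
  unify Int ~ Int
let q : Bool
  unify Int ~ Int
  unify Int ~ Int
  unify Int ~ Int
  unify Int ~ Int
\p._ : f -> Int
  unify f -> Int ~ Bool -> g
  unify f ~ Bool
  unify Int ~ g
_ _ : Int
  unify Int ~ Int

Answer: Int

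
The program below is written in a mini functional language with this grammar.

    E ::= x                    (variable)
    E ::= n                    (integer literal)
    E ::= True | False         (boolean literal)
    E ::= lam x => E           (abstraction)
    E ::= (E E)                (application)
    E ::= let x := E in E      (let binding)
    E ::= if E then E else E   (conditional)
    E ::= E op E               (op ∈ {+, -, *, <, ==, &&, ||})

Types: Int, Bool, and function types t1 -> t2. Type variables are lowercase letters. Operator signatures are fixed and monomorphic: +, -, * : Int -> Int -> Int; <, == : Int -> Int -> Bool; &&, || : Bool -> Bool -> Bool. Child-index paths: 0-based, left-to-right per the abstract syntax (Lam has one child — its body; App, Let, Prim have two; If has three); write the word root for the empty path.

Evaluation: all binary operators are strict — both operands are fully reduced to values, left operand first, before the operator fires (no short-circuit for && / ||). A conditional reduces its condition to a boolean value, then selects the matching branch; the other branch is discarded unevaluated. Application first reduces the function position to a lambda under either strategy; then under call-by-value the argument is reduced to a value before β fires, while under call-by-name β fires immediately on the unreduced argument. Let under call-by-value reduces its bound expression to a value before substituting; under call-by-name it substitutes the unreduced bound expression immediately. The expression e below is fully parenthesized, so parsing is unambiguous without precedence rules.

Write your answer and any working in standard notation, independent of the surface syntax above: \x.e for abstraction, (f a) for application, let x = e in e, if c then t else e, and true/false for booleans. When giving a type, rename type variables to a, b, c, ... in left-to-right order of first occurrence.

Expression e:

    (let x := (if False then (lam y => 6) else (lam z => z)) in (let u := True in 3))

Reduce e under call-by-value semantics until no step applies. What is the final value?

Answer: 3

Derivation:
step 0: (let x = (if false then (\y.6) else (\z.z)) in (let u = true in 3))
step 1: [if@0] (let x = (\z.z) in (let u = true in 3))
step 2: [let@root] (let u = true in 3)
step 3: [let@root] 3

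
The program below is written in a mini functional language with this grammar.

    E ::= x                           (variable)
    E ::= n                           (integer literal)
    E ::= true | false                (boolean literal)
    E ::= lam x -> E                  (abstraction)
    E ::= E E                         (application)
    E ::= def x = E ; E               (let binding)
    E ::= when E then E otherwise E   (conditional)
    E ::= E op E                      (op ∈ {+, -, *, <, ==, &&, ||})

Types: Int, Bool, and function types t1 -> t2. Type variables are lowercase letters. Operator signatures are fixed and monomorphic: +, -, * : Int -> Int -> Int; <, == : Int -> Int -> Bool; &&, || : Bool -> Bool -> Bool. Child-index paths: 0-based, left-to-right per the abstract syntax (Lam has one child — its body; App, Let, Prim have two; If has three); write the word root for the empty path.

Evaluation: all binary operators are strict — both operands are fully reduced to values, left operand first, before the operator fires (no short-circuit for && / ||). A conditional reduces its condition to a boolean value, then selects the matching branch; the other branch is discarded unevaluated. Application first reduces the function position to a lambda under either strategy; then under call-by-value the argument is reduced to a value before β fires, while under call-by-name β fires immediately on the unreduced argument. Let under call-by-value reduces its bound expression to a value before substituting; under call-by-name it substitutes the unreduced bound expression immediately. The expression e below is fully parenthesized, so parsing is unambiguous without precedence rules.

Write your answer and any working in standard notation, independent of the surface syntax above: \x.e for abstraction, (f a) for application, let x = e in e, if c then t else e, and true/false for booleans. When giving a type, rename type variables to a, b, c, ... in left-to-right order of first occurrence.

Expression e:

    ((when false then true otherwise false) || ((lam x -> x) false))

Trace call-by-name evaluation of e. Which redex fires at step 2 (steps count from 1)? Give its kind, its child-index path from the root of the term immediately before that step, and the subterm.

Trace:
step 0: ((if false then true else false) || ((\x.x) false))
step 1: [if@0] (false || ((\x.x) false))
step 2: [beta@1] (false || false)

Answer: beta at 1 : ((\x.x) false)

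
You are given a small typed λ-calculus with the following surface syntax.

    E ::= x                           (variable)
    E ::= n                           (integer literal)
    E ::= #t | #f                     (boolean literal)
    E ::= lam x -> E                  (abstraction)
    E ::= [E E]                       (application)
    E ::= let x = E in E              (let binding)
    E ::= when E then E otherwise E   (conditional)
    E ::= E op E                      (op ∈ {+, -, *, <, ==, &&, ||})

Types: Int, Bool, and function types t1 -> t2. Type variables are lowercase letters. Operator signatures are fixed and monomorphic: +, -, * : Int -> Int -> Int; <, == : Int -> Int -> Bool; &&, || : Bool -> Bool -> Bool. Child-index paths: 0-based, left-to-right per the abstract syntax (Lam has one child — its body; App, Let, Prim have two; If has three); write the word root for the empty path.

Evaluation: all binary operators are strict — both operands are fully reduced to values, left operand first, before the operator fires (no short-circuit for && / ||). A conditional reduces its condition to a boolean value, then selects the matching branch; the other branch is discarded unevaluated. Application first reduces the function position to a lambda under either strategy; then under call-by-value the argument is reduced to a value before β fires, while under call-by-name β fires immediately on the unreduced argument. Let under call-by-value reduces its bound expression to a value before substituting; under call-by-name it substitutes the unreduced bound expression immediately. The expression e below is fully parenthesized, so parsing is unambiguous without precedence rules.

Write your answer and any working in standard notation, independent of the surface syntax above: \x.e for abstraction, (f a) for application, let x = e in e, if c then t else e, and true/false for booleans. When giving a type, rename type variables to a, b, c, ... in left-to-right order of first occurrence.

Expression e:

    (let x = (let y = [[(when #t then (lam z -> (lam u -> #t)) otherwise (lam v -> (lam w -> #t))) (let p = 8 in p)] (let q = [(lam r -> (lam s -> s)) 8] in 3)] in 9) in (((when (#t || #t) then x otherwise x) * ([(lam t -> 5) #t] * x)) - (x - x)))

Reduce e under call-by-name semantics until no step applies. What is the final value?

Answer: 405

Working:
step 0: (let x = (let y = (((if true then (\z.(\u.true)) else (\v.(\w.true))) (let p = 8 in p)) (let q = ((\r.(\s.s)) 8) in 3)) in 9) in (((if (true || true) then x else x) * (((\t.5) true) * x)) - (x - x)))
step 1: [let@root] (((if (true || true) then (let y = (((if true then (\z.(\u.true)) else (\v.(\w.true))) (let p = 8 in p)) (let q = ((\r.(\s.s)) 8) in 3)) in 9) else (let y = (((if true then (\z.(\u.true)) else (\v.(\w.true))) (let p = 8 in p)) (let q = ((\r.(\s.s)) 8) in 3)) in 9)) * (((\t.5) true) * (let y = (((if true then (\z.(\u.true)) else (\v.(\w.true))) (let p = 8 in p)) (let q = ((\r.(\s.s)) 8) in 3)) in 9))) - ((let y = (((if true then (\z.(\u.true)) else (\v.(\w.true))) (let p = 8 in p)) (let q = ((\r.(\s.s)) 8) in 3)) in 9) - (let y = (((if true then (\z.(\u.true)) else (\v.(\w.true))) (let p = 8 in p)) (let q = ((\r.(\s.s)) 8) in 3)) in 9)))
step 2: [delta@0.0.0] (((if true then (let y = (((if true then (\z.(\u.true)) else (\v.(\w.true))) (let p = 8 in p)) (let q = ((\r.(\s.s)) 8) in 3)) in 9) else (let y = (((if true then (\z.(\u.true)) else (\v.(\w.true))) (let p = 8 in p)) (let q = ((\r.(\s.s)) 8) in 3)) in 9)) * (((\t.5) true) * (let y = (((if true then (\z.(\u.true)) else (\v.(\w.true))) (let p = 8 in p)) (let q = ((\r.(\s.s)) 8) in 3)) in 9))) - ((let y = (((if true then (\z.(\u.true)) else (\v.(\w.true))) (let p = 8 in p)) (let q = ((\r.(\s.s)) 8) in 3)) in 9) - (let y = (((if true then (\z.(\u.true)) else (\v.(\w.true))) (let p = 8 in p)) (let q = ((\r.(\s.s)) 8) in 3)) in 9)))
step 3: [if@0.0] (((let y = (((if true then (\z.(\u.true)) else (\v.(\w.true))) (let p = 8 in p)) (let q = ((\r.(\s.s)) 8) in 3)) in 9) * (((\t.5) true) * (let y = (((if true then (\z.(\u.true)) else (\v.(\w.true))) (let p = 8 in p)) (let q = ((\r.(\s.s)) 8) in 3)) in 9))) - ((let y = (((if true then (\z.(\u.true)) else (\v.(\w.true))) (let p = 8 in p)) (let q = ((\r.(\s.s)) 8) in 3)) in 9) - (let y = (((if true then (\z.(\u.true)) else (\v.(\w.true))) (let p = 8 in p)) (let q = ((\r.(\s.s)) 8) in 3)) in 9)))
step 4: [let@0.0] ((9 * (((\t.5) true) * (let y = (((if true then (\z.(\u.true)) else (\v.(\w.true))) (let p = 8 in p)) (let q = ((\r.(\s.s)) 8) in 3)) in 9))) - ((let y = (((if true then (\z.(\u.true)) else (\v.(\w.true))) (let p = 8 in p)) (let q = ((\r.(\s.s)) 8) in 3)) in 9) - (let y = (((if true then (\z.(\u.true)) else (\v.(\w.true))) (let p = 8 in p)) (let q = ((\r.(\s.s)) 8) in 3)) in 9)))
step 5: [beta@0.1.0] ((9 * (5 * (let y = (((if true then (\z.(\u.true)) else (\v.(\w.true))) (let p = 8 in p)) (let q = ((\r.(\s.s)) 8) in 3)) in 9))) - ((let y = (((if true then (\z.(\u.true)) else (\v.(\w.true))) (let p = 8 in p)) (let q = ((\r.(\s.s)) 8) in 3)) in 9) - (let y = (((if true then (\z.(\u.true)) else (\v.(\w.true))) (let p = 8 in p)) (let q = ((\r.(\s.s)) 8) in 3)) in 9)))
step 6: [let@0.1.1] ((9 * (5 * 9)) - ((let y = (((if true then (\z.(\u.true)) else (\v.(\w.true))) (let p = 8 in p)) (let q = ((\r.(\s.s)) 8) in 3)) in 9) - (let y = (((if true then (\z.(\u.true)) else (\v.(\w.true))) (let p = 8 in p)) (let q = ((\r.(\s.s)) 8) in 3)) in 9)))
step 7: [delta@0.1] ((9 * 45) - ((let y = (((if true then (\z.(\u.true)) else (\v.(\w.true))) (let p = 8 in p)) (let q = ((\r.(\s.s)) 8) in 3)) in 9) - (let y = (((if true then (\z.(\u.true)) else (\v.(\w.true))) (let p = 8 in p)) (let q = ((\r.(\s.s)) 8) in 3)) in 9)))
step 8: [delta@0] (405 - ((let y = (((if true then (\z.(\u.true)) else (\v.(\w.true))) (let p = 8 in p)) (let q = ((\r.(\s.s)) 8) in 3)) in 9) - (let y = (((if true then (\z.(\u.true)) else (\v.(\w.true))) (let p = 8 in p)) (let q = ((\r.(\s.s)) 8) in 3)) in 9)))
step 9: [let@1.0] (405 - (9 - (let y = (((if true then (\z.(\u.true)) else (\v.(\w.true))) (let p = 8 in p)) (let q = ((\r.(\s.s)) 8) in 3)) in 9)))
step 10: [let@1.1] (405 - (9 - 9))
step 11: [delta@1] (405 - 0)
step 12: [delta@root] 405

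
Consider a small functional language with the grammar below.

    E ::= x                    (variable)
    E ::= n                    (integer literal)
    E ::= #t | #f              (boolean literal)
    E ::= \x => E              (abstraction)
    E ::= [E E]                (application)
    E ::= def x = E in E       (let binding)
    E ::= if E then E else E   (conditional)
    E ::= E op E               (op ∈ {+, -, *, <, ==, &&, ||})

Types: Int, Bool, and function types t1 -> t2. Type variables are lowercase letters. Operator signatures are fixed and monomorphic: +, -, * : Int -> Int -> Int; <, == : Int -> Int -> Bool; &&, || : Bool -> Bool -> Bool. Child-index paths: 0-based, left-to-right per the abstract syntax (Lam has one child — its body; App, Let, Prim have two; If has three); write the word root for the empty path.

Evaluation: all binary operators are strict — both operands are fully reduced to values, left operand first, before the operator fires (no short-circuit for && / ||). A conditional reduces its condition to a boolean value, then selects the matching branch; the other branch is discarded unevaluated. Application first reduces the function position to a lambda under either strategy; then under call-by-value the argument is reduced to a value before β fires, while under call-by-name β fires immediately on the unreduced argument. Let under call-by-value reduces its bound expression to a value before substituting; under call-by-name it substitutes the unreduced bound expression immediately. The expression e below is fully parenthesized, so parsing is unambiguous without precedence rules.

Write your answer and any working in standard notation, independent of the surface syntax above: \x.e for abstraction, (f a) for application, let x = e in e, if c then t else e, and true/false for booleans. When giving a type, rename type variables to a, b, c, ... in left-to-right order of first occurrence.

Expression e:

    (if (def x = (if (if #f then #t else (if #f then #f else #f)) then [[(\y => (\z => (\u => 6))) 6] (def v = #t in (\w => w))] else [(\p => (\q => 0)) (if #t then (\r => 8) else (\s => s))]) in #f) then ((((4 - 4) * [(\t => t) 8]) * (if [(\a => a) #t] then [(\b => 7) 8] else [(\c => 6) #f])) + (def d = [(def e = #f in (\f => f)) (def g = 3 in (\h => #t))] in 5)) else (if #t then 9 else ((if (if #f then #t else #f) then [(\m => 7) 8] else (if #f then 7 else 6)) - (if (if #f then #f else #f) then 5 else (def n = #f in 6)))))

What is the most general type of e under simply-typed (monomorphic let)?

Answer: Int

Derivation:
  unify Bool ~ Bool
  unify Bool ~ Bool
  unify Bool ~ Bool
  unify Bool ~ Bool
  unify Bool ~ Bool
\u._ : c -> Int
\z._ : b -> c -> Int
\y._ : a -> b -> c -> Int
  unify a -> b -> c -> Int ~ Int -> d
  unify a ~ Int
  unify b -> c -> Int ~ d
_ _ : b -> c -> Int
let v : Bool
w : e
\w._ : e -> e
  unify b -> c -> Int ~ (e -> e) -> f
  unify b ~ e -> e
  unify c -> Int ~ f
_ _ : c -> Int
\q._ : h -> Int
\p._ : g -> h -> Int
  unify Bool ~ Bool
\r._ : i -> Int
s : j
\s._ : j -> j
  unify i -> Int ~ j -> j
  unify i ~ j
  unify Int ~ j
  unify g -> h -> Int ~ (Int -> Int) -> k
  unify g ~ Int -> Int
  unify h -> Int ~ k
_ _ : h -> Int
  unify c -> Int ~ h -> Int
  unify c ~ h
  unify Int ~ Int
let x : h -> Int
  unify Bool ~ Bool
  unify Int ~ Int
  unify Int ~ Int
  unify Int ~ Int
t : l
\t._ : l -> l
  unify l -> l ~ Int -> m
  unify l ~ Int
  unify Int ~ m
_ _ : Int
  unify Int ~ Int
  unify Int ~ Int
a : n
\a._ : n -> n
  unify n -> n ~ Bool -> o
  unify n ~ Bool
  unify Bool ~ o
_ _ : Bool
  unify Bool ~ Bool
\b._ : p -> Int
  unify p -> Int ~ Int -> q
  unify p ~ Int
  unify Int ~ q
_ _ : Int
\c._ : r -> Int
  unify r -> Int ~ Bool -> s
  unify r ~ Bool
  unify Int ~ s
_ _ : Int
  unify Int ~ Int
  unify Int ~ Int
  unify Int ~ Int
let e : Bool
f : t
\f._ : t -> t
let g : Int
\h._ : u -> Bool
  unify t -> t ~ (u -> Bool) -> v
  unify t ~ u -> Bool
  unify u -> Bool ~ v
_ _ : u -> Bool
let d : u -> Bool
  unify Int ~ Int
  unify Bool ~ Bool
  unify Bool ~ Bool
  unify Bool ~ Bool
  unify Bool ~ Bool
\m._ : w -> Int
  unify w -> Int ~ Int -> x
  unify w ~ Int
  unify Int ~ x
_ _ : Int
  unify Bool ~ Bool
  unify Int ~ Int
  unify Int ~ Int
  unify Int ~ Int
  unify Bool ~ Bool
  unify Bool ~ Bool
  unify Bool ~ Bool
let n : Bool
  unify Int ~ Int
  unify Int ~ Int
  unify Int ~ Int
  unify Int ~ Int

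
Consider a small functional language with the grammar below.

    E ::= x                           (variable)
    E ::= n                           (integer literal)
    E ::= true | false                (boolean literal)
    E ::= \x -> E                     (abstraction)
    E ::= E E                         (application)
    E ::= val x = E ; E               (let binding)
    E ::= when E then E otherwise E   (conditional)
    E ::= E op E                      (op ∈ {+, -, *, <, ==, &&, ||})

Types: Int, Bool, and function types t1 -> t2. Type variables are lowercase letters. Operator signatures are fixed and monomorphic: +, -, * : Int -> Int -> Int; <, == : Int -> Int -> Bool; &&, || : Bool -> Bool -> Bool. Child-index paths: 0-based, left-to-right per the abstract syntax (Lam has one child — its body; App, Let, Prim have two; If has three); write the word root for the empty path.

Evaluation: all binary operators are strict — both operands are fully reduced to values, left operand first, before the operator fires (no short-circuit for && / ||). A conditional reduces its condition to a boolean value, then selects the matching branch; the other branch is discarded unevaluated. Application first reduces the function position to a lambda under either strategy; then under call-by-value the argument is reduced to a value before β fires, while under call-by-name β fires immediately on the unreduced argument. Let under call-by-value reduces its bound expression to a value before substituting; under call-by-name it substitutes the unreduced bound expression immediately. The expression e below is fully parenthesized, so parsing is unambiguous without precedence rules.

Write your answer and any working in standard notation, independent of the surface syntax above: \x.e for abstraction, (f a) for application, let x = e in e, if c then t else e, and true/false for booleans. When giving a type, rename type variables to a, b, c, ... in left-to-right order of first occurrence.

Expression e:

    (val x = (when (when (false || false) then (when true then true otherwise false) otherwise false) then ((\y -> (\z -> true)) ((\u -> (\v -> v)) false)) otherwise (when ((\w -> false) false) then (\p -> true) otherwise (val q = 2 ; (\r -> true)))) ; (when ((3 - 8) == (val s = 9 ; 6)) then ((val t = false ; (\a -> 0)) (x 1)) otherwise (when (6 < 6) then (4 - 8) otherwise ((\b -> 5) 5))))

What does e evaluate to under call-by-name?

Working:
step 0: (let x = (if (if (false || false) then (if true then true else false) else false) then ((\y.(\z.true)) ((\u.(\v.v)) false)) else (if ((\w.false) false) then (\p.true) else (let q = 2 in (\r.true)))) in (if ((3 - 8) == (let s = 9 in 6)) then ((let t = false in (\a.0)) (x 1)) else (if (6 < 6) then (4 - 8) else ((\b.5) 5))))
step 1: [let@root] (if ((3 - 8) == (let s = 9 in 6)) then ((let t = false in (\a.0)) ((if (if (false || false) then (if true then true else false) else false) then ((\y.(\z.true)) ((\u.(\v.v)) false)) else (if ((\w.false) false) then (\p.true) else (let q = 2 in (\r.true)))) 1)) else (if (6 < 6) then (4 - 8) else ((\b.5) 5)))
step 2: [delta@0.0] (if (-5 == (let s = 9 in 6)) then ((let t = false in (\a.0)) ((if (if (false || false) then (if true then true else false) else false) then ((\y.(\z.true)) ((\u.(\v.v)) false)) else (if ((\w.false) false) then (\p.true) else (let q = 2 in (\r.true)))) 1)) else (if (6 < 6) then (4 - 8) else ((\b.5) 5)))
step 3: [let@0.1] (if (-5 == 6) then ((let t = false in (\a.0)) ((if (if (false || false) then (if true then true else false) else false) then ((\y.(\z.true)) ((\u.(\v.v)) false)) else (if ((\w.false) false) then (\p.true) else (let q = 2 in (\r.true)))) 1)) else (if (6 < 6) then (4 - 8) else ((\b.5) 5)))
step 4: [delta@0] (if false then ((let t = false in (\a.0)) ((if (if (false || false) then (if true then true else false) else false) then ((\y.(\z.true)) ((\u.(\v.v)) false)) else (if ((\w.false) false) then (\p.true) else (let q = 2 in (\r.true)))) 1)) else (if (6 < 6) then (4 - 8) else ((\b.5) 5)))
step 5: [if@root] (if (6 < 6) then (4 - 8) else ((\b.5) 5))
step 6: [delta@0] (if false then (4 - 8) else ((\b.5) 5))
step 7: [if@root] ((\b.5) 5)
step 8: [beta@root] 5

Answer: 5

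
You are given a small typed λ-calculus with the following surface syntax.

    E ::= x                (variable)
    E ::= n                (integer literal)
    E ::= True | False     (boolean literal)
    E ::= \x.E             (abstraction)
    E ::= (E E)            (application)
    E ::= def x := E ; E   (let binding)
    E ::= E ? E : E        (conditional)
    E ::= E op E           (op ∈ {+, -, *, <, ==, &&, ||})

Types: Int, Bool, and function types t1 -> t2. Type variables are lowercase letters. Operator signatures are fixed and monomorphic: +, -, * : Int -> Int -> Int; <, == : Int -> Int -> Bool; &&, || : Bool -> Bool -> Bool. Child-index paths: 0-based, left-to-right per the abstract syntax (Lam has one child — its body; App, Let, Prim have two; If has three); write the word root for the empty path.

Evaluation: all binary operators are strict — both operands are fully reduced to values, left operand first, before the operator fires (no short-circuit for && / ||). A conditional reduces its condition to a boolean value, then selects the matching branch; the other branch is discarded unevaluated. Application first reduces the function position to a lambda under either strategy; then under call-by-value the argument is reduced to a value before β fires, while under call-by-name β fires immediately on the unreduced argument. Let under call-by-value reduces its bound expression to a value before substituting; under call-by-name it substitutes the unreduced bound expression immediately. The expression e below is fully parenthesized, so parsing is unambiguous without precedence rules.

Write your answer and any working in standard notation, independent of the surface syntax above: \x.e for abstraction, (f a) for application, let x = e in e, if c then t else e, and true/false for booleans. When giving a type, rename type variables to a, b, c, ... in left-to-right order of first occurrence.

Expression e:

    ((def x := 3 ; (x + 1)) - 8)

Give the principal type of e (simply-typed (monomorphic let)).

Answer: Int

Working:
let x : Int
x : Int
  unify Int ~ Int
  unify Int ~ Int
  unify Int ~ Int
  unify Int ~ Int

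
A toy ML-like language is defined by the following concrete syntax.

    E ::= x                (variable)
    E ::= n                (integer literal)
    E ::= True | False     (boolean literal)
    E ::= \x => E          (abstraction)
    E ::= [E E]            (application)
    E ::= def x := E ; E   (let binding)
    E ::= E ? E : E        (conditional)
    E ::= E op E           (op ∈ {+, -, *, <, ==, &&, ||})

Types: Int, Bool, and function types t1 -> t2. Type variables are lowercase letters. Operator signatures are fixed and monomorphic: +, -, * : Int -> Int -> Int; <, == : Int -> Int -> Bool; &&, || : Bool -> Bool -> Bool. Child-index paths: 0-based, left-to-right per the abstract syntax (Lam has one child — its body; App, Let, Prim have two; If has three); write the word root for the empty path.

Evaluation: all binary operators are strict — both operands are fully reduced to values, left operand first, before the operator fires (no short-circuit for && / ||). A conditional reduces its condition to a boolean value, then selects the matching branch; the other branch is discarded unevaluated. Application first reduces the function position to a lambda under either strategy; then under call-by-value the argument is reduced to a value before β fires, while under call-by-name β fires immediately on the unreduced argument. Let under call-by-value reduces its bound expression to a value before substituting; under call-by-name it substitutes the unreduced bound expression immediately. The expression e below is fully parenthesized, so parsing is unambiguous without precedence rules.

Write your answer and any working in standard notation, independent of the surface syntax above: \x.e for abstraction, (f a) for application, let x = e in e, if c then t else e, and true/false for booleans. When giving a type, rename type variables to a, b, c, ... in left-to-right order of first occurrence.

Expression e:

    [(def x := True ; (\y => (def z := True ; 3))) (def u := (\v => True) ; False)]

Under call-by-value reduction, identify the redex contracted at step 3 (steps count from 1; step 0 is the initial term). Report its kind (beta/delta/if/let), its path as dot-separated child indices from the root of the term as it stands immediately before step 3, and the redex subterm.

Derivation:
step 0: ((let x = true in (\y.(let z = true in 3))) (let u = (\v.true) in false))
step 1: [let@0] ((\y.(let z = true in 3)) (let u = (\v.true) in false))
step 2: [let@1] ((\y.(let z = true in 3)) false)
step 3: [beta@root] (let z = true in 3)

Answer: beta at root : ((\y.(let z = true in 3)) false)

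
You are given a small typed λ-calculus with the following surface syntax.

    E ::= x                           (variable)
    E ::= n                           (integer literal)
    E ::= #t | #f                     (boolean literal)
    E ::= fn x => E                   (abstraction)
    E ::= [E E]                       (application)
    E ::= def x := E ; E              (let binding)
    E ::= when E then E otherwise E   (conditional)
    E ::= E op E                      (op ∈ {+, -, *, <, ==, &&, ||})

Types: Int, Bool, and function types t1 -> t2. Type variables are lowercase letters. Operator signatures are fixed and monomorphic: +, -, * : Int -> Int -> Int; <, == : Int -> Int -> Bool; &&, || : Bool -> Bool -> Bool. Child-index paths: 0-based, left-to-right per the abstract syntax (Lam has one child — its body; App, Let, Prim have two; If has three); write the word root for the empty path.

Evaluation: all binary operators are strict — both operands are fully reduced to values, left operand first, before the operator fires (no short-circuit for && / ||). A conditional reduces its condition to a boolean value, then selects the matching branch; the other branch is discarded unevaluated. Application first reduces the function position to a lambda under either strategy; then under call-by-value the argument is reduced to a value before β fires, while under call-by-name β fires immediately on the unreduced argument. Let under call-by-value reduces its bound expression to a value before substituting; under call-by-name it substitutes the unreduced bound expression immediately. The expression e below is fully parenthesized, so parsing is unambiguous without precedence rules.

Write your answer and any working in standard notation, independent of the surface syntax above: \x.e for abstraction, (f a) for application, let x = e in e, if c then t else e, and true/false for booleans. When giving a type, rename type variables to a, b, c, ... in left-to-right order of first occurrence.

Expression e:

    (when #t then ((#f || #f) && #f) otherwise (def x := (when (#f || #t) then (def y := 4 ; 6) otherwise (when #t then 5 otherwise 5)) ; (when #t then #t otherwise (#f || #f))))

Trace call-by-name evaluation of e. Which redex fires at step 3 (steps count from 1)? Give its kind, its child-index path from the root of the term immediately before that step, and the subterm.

Working:
step 0: (if true then ((false || false) && false) else (let x = (if (false || true) then (let y = 4 in 6) else (if true then 5 else 5)) in (if true then true else (false || false))))
step 1: [if@root] ((false || false) && false)
step 2: [delta@0] (false && false)
step 3: [delta@root] false

Answer: delta at root : (false && false)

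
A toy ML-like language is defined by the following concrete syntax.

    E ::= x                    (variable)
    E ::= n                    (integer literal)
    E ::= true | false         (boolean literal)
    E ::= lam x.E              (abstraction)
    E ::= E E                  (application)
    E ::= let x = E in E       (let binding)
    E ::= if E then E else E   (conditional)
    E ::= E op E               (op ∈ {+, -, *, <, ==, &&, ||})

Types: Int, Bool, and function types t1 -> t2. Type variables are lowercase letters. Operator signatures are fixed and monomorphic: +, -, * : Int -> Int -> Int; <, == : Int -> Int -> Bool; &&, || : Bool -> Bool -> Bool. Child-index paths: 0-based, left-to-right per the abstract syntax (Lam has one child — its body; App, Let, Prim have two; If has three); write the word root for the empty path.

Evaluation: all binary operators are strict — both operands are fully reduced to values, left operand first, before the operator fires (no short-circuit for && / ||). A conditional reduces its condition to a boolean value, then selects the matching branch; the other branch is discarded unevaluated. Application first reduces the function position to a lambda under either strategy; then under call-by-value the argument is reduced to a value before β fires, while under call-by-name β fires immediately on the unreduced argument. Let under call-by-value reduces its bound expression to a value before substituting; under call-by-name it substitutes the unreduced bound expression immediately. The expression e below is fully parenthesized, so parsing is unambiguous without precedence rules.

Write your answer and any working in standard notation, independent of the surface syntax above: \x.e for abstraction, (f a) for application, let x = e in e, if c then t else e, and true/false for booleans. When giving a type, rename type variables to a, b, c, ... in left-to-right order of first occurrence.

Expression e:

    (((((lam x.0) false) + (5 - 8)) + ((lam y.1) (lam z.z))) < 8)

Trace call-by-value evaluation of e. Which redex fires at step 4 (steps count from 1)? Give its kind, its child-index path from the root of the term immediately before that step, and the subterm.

Answer: beta at 0.1 : ((\y.1) (\z.z))

Derivation:
step 0: (((((\x.0) false) + (5 - 8)) + ((\y.1) (\z.z))) < 8)
step 1: [beta@0.0.0] (((0 + (5 - 8)) + ((\y.1) (\z.z))) < 8)
step 2: [delta@0.0.1] (((0 + -3) + ((\y.1) (\z.z))) < 8)
step 3: [delta@0.0] ((-3 + ((\y.1) (\z.z))) < 8)
step 4: [beta@0.1] ((-3 + 1) < 8)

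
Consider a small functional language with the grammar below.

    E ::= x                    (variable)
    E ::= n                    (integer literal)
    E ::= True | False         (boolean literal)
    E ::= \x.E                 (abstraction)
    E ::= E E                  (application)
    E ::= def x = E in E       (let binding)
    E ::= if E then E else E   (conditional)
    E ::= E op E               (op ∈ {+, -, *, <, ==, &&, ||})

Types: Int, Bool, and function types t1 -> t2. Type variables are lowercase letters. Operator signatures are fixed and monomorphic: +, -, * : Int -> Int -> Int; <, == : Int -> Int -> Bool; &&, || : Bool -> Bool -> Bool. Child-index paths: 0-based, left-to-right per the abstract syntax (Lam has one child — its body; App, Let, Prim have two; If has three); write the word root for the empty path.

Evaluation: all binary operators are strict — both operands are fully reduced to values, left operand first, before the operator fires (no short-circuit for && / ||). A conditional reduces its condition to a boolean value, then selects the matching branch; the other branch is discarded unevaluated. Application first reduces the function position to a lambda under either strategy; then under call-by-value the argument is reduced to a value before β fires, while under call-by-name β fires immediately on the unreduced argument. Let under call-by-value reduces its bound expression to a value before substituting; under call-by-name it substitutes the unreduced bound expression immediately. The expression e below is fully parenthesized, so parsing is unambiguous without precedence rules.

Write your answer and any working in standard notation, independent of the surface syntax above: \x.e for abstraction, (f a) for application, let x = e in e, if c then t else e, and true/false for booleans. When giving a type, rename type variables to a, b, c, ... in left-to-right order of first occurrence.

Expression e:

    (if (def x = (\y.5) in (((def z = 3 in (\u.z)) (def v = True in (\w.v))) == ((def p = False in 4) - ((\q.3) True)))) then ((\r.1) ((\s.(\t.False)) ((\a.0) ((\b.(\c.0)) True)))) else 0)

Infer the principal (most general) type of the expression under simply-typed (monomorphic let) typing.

Trace:
\y._ : a -> Int
let x : a -> Int
let z : Int
z : Int
\u._ : b -> Int
let v : Bool
v : Bool
\w._ : c -> Bool
  unify b -> Int ~ (c -> Bool) -> d
  unify b ~ c -> Bool
  unify Int ~ d
_ _ : Int
  unify Int ~ Int
let p : Bool
  unify Int ~ Int
\q._ : e -> Int
  unify e -> Int ~ Bool -> f
  unify e ~ Bool
  unify Int ~ f
_ _ : Int
  unify Int ~ Int
  unify Int ~ Int
  unify Bool ~ Bool
\r._ : g -> Int
\t._ : i -> Bool
\s._ : h -> i -> Bool
\a._ : j -> Int
\c._ : l -> Int
\b._ : k -> l -> Int
  unify k -> l -> Int ~ Bool -> m
  unify k ~ Bool
  unify l -> Int ~ m
_ _ : l -> Int
  unify j -> Int ~ (l -> Int) -> n
  unify j ~ l -> Int
  unify Int ~ n
_ _ : Int
  unify h -> i -> Bool ~ Int -> o
  unify h ~ Int
  unify i -> Bool ~ o
_ _ : i -> Bool
  unify g -> Int ~ (i -> Bool) -> p
  unify g ~ i -> Bool
  unify Int ~ p
_ _ : Int
  unify Int ~ Int

Answer: Int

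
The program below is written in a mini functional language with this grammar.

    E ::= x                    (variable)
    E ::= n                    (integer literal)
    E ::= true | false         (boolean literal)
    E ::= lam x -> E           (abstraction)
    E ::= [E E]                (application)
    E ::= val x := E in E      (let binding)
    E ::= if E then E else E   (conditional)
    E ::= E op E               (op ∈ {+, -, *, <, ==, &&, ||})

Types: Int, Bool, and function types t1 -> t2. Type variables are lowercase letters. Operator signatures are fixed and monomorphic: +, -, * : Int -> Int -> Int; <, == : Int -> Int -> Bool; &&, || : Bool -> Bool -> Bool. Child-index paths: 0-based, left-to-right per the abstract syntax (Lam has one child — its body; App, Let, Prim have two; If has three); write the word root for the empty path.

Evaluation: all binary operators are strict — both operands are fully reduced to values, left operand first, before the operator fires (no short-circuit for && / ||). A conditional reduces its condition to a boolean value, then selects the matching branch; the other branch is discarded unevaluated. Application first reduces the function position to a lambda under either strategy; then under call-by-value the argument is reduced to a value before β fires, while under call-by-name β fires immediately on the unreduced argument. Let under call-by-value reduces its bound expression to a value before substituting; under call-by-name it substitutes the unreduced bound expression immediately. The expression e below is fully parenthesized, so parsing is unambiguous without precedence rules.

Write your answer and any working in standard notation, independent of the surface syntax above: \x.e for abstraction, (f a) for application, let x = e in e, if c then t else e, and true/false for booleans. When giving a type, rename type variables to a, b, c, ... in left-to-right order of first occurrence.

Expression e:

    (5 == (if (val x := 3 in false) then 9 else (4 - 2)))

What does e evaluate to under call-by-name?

Derivation:
step 0: (5 == (if (let x = 3 in false) then 9 else (4 - 2)))
step 1: [let@1.0] (5 == (if false then 9 else (4 - 2)))
step 2: [if@1] (5 == (4 - 2))
step 3: [delta@1] (5 == 2)
step 4: [delta@root] false

Answer: false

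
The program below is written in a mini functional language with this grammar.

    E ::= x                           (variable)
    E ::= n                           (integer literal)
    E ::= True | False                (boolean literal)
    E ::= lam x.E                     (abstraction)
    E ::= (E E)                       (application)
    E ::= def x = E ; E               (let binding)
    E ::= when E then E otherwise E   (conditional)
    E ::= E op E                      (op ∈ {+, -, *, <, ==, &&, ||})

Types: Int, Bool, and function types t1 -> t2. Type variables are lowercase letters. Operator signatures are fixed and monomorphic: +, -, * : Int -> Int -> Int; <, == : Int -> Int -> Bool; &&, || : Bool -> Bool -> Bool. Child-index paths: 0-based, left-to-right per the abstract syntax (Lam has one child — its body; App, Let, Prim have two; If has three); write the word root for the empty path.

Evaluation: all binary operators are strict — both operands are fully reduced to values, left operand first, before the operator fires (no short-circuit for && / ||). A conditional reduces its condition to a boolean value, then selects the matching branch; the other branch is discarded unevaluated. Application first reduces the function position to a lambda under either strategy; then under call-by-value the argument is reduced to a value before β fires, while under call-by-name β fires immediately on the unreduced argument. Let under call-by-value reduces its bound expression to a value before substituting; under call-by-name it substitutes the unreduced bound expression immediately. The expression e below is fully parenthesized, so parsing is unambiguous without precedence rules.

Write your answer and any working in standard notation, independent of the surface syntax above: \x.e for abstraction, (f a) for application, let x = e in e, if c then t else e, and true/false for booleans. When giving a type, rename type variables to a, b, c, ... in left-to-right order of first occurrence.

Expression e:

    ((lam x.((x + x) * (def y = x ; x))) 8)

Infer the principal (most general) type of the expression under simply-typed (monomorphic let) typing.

Derivation:
x : a
  unify a ~ Int
x : Int
  unify Int ~ Int
  unify Int ~ Int
x : Int
let y : Int
x : Int
  unify Int ~ Int
\x._ : Int -> Int
  unify Int -> Int ~ Int -> b
  unify Int ~ Int
  unify Int ~ b
_ _ : Int

Answer: Int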